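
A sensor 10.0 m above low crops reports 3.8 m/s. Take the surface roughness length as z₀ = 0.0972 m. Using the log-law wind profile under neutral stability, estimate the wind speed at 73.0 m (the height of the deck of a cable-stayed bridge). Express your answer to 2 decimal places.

Log law: V(z) ∝ ln(z/z₀), so V₂/V₁ = ln(z₂/z₀) / ln(z₁/z₀).
ln(73.0/0.0972) = 6.6214, ln(10.0/0.0972) = 4.6336
V₂ = 3.8 × 6.6214/4.6336 = 3.8 × 1.4290 = 5.4303 m/s

5.43 m/s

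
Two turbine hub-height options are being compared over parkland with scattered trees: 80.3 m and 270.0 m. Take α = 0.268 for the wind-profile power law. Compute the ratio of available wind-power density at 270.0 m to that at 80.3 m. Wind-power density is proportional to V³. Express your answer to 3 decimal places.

Speed ratio: V_B/V_A = (z_B/z_A)^α = (270.0/80.3)^0.268 = (3.3624)^0.268 = 1.38402
Power-density ratio: P_B/P_A = (V_B/V_A)³ = (1.38402)³ = 2.65109

2.651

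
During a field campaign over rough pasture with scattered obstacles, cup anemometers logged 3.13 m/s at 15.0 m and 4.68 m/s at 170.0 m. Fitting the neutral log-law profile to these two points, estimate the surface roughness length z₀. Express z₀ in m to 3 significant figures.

Log law: V(z) ∝ ln(z/z₀). With r = V₁/V₂ = 3.13/4.68 = 0.66880,
r · ln(z₂/z₀) = ln(z₁/z₀) ⇒ ln z₀ = (ln z₁ − r·ln z₂)/(1 − r)
ln z₀ = (2.70805 − 0.66880×5.13580) / 0.33120 = -2.1944
z₀ = exp(-2.1944) = 0.1114 m

z₀ ≈ 0.111 m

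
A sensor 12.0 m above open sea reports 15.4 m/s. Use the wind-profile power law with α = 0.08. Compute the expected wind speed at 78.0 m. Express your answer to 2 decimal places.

Power-law profile: V₂ = V₁ · (z₂/z₁)^α
V₂ = 15.4 × (78.0/12.0)^0.08 = 15.4 × (6.5000)^0.08
    = 15.4 × 1.1615 = 17.8877 m/s

17.89 m/s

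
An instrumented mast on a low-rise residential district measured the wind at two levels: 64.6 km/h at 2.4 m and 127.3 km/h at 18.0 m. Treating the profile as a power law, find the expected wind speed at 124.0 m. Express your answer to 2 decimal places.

First find α: α = ln(V₂/V₁)/ln(z₂/z₁) = ln(127.3/64.6)/ln(18.0/2.4) = 0.67833/2.01490 = 0.3367
Extrapolate from 18.0 m to 124.0 m: V₃ = 127.3 × (124.0/18.0)^0.3367 = 127.3 × 1.9150 = 243.7797 km/h

243.78 km/h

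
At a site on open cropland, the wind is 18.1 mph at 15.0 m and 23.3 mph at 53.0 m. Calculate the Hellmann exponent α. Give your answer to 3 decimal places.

Power law: V₂/V₁ = (z₂/z₁)^α ⇒ α = ln(V₂/V₁) / ln(z₂/z₁)
α = ln(23.3/18.1) / ln(53.0/15.0) = ln(1.2873) / ln(3.5333)
  = 0.25254 / 1.26224 = 0.20007

α ≈ 0.200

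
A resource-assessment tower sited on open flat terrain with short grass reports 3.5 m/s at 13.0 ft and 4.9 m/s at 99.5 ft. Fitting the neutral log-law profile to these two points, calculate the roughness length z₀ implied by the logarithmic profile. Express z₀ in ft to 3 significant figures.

Log law: V(z) ∝ ln(z/z₀). With r = V₁/V₂ = 3.5/4.9 = 0.71429,
r · ln(z₂/z₀) = ln(z₁/z₀) ⇒ ln z₀ = (ln z₁ − r·ln z₂)/(1 − r)
ln z₀ = (2.56495 − 0.71429×4.60016) / 0.28571 = -2.5231
z₀ = exp(-2.5231) = 0.08021 ft

z₀ ≈ 0.0802 ft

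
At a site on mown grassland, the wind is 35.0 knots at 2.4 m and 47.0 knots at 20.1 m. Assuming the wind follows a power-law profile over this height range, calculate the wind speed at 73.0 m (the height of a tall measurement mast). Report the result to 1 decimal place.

First find α: α = ln(V₂/V₁)/ln(z₂/z₁) = ln(47.0/35.0)/ln(20.1/2.4) = 0.29480/2.12525 = 0.1387
Extrapolate from 20.1 m to 73.0 m: V₃ = 47.0 × (73.0/20.1)^0.1387 = 47.0 × 1.1959 = 56.2075 knots

56.2 knots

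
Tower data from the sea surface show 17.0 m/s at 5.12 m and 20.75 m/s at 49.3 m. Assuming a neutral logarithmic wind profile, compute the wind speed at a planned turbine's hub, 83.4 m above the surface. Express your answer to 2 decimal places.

Log law: V ∝ ln(z/z₀). From the pair, with r = V₁/V₂ = 0.81928,
ln z₀ = (ln z₁ − r·ln z₂)/(1 − r) = (1.6332 − 0.81928×3.8979)/0.18072 = -8.6338 → z₀ = 0.0001780 m
V₃ = V₁ · ln(z₃/z₀)/ln(z₁/z₀) = 17.0 × 13.0574/10.2670 = 21.6205 m/s

21.62 m/s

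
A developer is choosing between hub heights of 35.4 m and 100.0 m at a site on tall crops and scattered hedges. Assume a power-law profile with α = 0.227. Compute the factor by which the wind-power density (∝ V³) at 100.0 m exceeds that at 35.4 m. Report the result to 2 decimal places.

2.03

Speed ratio: V_B/V_A = (z_B/z_A)^α = (100.0/35.4)^0.227 = (2.8249)^0.227 = 1.26583
Power-density ratio: P_B/P_A = (V_B/V_A)³ = (1.26583)³ = 2.02828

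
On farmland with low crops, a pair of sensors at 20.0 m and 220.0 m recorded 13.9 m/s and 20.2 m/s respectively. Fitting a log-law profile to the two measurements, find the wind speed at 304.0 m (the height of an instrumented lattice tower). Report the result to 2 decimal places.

Log law: V ∝ ln(z/z₀). From the pair, with r = V₁/V₂ = 0.68812,
ln z₀ = (ln z₁ − r·ln z₂)/(1 − r) = (2.9957 − 0.68812×5.3936)/0.31188 = -2.2949 → z₀ = 0.1008 m
V₃ = V₁ · ln(z₃/z₀)/ln(z₁/z₀) = 13.9 × 8.0119/5.2906 = 21.0497 m/s

21.05 m/s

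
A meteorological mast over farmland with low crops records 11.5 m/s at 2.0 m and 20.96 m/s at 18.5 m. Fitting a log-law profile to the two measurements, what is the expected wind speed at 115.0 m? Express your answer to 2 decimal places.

Log law: V ∝ ln(z/z₀). From the pair, with r = V₁/V₂ = 0.54866,
ln z₀ = (ln z₁ − r·ln z₂)/(1 − r) = (0.6931 − 0.54866×2.9178)/0.45134 = -2.0112 → z₀ = 0.1338 m
V₃ = V₁ · ln(z₃/z₀)/ln(z₁/z₀) = 11.5 × 6.7561/2.7044 = 28.7298 m/s

28.73 m/s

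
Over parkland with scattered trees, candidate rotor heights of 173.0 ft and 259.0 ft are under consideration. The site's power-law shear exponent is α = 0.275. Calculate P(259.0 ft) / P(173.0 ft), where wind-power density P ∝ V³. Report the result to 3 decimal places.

1.395

Speed ratio: V_B/V_A = (z_B/z_A)^α = (259.0/173.0)^0.275 = (1.4971)^0.275 = 1.11736
Power-density ratio: P_B/P_A = (V_B/V_A)³ = (1.11736)³ = 1.39503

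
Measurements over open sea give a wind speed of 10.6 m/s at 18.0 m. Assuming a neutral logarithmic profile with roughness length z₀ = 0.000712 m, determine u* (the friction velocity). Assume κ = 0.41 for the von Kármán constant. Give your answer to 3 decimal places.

u* ≈ 0.429 m/s

Log law: V(z) = (u*/κ) · ln(z/z₀) ⇒ u* = κ · V / ln(z/z₀)
u* = 0.41 × 10.6 / ln(18.0/0.000712) = 0.41 × 10.6 / 10.1378
   = 4.3460 / 10.1378 = 0.4287 m/s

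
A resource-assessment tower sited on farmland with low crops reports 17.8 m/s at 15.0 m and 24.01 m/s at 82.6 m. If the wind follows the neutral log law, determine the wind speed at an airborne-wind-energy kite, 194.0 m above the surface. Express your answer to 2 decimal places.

27.12 m/s

Log law: V ∝ ln(z/z₀). From the pair, with r = V₁/V₂ = 0.74136,
ln z₀ = (ln z₁ − r·ln z₂)/(1 − r) = (2.7081 − 0.74136×4.4140)/0.25864 = -2.1818 → z₀ = 0.1128 m
V₃ = V₁ · ln(z₃/z₀)/ln(z₁/z₀) = 17.8 × 7.4497/4.8899 = 27.1182 m/s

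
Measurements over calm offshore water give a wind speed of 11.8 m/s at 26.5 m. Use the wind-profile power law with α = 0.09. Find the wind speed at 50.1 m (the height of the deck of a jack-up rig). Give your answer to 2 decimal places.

12.50 m/s

Power-law profile: V₂ = V₁ · (z₂/z₁)^α
V₂ = 11.8 × (50.1/26.5)^0.09 = 11.8 × (1.8906)^0.09
    = 11.8 × 1.0590 = 12.4961 m/s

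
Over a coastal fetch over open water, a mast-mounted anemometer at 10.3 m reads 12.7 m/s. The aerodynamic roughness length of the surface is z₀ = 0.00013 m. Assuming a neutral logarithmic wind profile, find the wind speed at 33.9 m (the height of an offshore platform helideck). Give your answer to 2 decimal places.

Log law: V(z) ∝ ln(z/z₀), so V₂/V₁ = ln(z₂/z₀) / ln(z₁/z₀).
ln(33.9/0.00013) = 12.4714, ln(10.3/0.00013) = 11.2801
V₂ = 12.7 × 12.4714/11.2801 = 12.7 × 1.1056 = 14.0412 m/s

14.04 m/s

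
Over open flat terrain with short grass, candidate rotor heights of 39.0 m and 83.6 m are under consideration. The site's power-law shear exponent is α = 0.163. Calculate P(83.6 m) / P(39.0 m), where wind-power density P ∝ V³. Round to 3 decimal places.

1.452

Speed ratio: V_B/V_A = (z_B/z_A)^α = (83.6/39.0)^0.163 = (2.1436)^0.163 = 1.13234
Power-density ratio: P_B/P_A = (V_B/V_A)³ = (1.13234)³ = 1.45187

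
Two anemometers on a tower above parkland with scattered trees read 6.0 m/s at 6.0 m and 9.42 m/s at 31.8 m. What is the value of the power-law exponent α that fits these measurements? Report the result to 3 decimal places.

α ≈ 0.270

Power law: V₂/V₁ = (z₂/z₁)^α ⇒ α = ln(V₂/V₁) / ln(z₂/z₁)
α = ln(9.42/6.0) / ln(31.8/6.0) = ln(1.5700) / ln(5.3000)
  = 0.45108 / 1.66771 = 0.27048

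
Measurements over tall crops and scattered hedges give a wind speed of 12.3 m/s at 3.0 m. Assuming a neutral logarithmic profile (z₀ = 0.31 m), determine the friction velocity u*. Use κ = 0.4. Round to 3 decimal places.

u* ≈ 2.168 m/s

Log law: V(z) = (u*/κ) · ln(z/z₀) ⇒ u* = κ · V / ln(z/z₀)
u* = 0.4 × 12.3 / ln(3.0/0.31) = 0.4 × 12.3 / 2.2698
   = 4.9200 / 2.2698 = 2.1676 m/s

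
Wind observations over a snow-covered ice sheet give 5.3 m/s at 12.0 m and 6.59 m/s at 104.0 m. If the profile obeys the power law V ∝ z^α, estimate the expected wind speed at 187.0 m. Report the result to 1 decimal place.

7.0 m/s

First find α: α = ln(V₂/V₁)/ln(z₂/z₁) = ln(6.59/5.3)/ln(104.0/12.0) = 0.21785/2.15948 = 0.1009
Extrapolate from 104.0 m to 187.0 m: V₃ = 6.59 × (187.0/104.0)^0.1009 = 6.59 × 1.0610 = 6.9918 m/s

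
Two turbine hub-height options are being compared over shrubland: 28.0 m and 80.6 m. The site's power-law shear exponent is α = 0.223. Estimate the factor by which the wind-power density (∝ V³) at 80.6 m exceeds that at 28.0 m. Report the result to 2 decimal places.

2.03

Speed ratio: V_B/V_A = (z_B/z_A)^α = (80.6/28.0)^0.223 = (2.8786)^0.223 = 1.26589
Power-density ratio: P_B/P_A = (V_B/V_A)³ = (1.26589)³ = 2.02857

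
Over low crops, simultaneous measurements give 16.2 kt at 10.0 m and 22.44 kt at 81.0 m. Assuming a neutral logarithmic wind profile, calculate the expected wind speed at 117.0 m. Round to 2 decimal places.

Log law: V ∝ ln(z/z₀). From the pair, with r = V₁/V₂ = 0.72193,
ln z₀ = (ln z₁ − r·ln z₂)/(1 − r) = (2.3026 − 0.72193×4.3944)/0.27807 = -3.1282 → z₀ = 0.04380 m
V₃ = V₁ · ln(z₃/z₀)/ln(z₁/z₀) = 16.2 × 7.8904/5.4308 = 23.5369 kt

23.54 kt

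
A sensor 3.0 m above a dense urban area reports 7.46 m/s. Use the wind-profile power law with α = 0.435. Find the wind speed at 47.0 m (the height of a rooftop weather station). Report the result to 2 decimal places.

Power-law profile: V₂ = V₁ · (z₂/z₁)^α
V₂ = 7.46 × (47.0/3.0)^0.435 = 7.46 × (15.6667)^0.435
    = 7.46 × 3.3099 = 24.6919 m/s

24.69 m/s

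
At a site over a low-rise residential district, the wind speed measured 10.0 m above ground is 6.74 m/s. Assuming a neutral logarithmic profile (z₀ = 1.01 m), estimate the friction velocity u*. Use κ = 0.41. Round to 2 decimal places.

u* ≈ 1.21 m/s

Log law: V(z) = (u*/κ) · ln(z/z₀) ⇒ u* = κ · V / ln(z/z₀)
u* = 0.41 × 6.74 / ln(10.0/1.01) = 0.41 × 6.74 / 2.2926
   = 2.7634 / 2.2926 = 1.2053 m/s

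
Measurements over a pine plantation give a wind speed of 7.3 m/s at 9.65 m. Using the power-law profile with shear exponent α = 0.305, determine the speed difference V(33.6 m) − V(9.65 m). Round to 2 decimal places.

Power law: V₂ = V₁ · (z₂/z₁)^α = 7.3 × (3.4819)^0.305 = 10.6801 m/s
ΔV = 10.6801 − 7.3 = 3.3801 m/s

3.38 m/s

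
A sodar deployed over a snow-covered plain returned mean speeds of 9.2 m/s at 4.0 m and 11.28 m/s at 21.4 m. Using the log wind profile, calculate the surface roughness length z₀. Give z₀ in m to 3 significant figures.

Log law: V(z) ∝ ln(z/z₀). With r = V₁/V₂ = 9.2/11.28 = 0.81560,
r · ln(z₂/z₀) = ln(z₁/z₀) ⇒ ln z₀ = (ln z₁ − r·ln z₂)/(1 − r)
ln z₀ = (1.38629 − 0.81560×3.06339) / 0.18440 = -6.0316
z₀ = exp(-6.0316) = 0.002402 m

z₀ ≈ 0.00240 m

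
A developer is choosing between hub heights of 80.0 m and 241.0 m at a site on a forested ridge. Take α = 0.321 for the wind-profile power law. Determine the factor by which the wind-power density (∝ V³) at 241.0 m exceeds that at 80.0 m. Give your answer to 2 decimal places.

Speed ratio: V_B/V_A = (z_B/z_A)^α = (241.0/80.0)^0.321 = (3.0125)^0.321 = 1.42474
Power-density ratio: P_B/P_A = (V_B/V_A)³ = (1.42474)³ = 2.89206

2.89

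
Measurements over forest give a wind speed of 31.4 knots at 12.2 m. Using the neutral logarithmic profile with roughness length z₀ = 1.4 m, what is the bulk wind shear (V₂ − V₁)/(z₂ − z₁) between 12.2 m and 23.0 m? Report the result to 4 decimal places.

Log law: V₂ = V₁ · ln(z₂/z₀)/ln(z₁/z₀) = 31.4 × 2.7990/2.1650 = 40.5962 knots
ΔV/Δz = (40.5962 − 31.4)/(23.0 − 12.2) = 9.1962/10.8000 = 0.85150 knots/m

0.8515 knots/m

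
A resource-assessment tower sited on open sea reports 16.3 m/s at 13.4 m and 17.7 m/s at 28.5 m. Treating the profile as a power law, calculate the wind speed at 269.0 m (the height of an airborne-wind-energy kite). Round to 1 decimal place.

22.6 m/s

First find α: α = ln(V₂/V₁)/ln(z₂/z₁) = ln(17.7/16.3)/ln(28.5/13.4) = 0.08240/0.75465 = 0.1092
Extrapolate from 28.5 m to 269.0 m: V₃ = 17.7 × (269.0/28.5)^0.1092 = 17.7 × 1.2778 = 22.6164 m/s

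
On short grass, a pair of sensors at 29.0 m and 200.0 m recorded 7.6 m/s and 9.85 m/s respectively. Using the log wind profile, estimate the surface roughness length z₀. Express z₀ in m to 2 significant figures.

Log law: V(z) ∝ ln(z/z₀). With r = V₁/V₂ = 7.6/9.85 = 0.77157,
r · ln(z₂/z₀) = ln(z₁/z₀) ⇒ ln z₀ = (ln z₁ − r·ln z₂)/(1 − r)
ln z₀ = (3.36730 − 0.77157×5.29832) / 0.22843 = -3.1553
z₀ = exp(-3.1553) = 0.04263 m

z₀ ≈ 0.043 m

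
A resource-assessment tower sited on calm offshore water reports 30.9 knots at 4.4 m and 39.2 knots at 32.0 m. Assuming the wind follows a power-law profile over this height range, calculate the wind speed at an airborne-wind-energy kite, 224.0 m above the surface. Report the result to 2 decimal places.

First find α: α = ln(V₂/V₁)/ln(z₂/z₁) = ln(39.2/30.9)/ln(32.0/4.4) = 0.23792/1.98413 = 0.1199
Extrapolate from 32.0 m to 224.0 m: V₃ = 39.2 × (224.0/32.0)^0.1199 = 39.2 × 1.2628 = 49.5021 knots

49.50 knots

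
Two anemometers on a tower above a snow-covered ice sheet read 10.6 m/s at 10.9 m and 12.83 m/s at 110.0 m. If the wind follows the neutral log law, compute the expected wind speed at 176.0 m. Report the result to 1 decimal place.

Log law: V ∝ ln(z/z₀). From the pair, with r = V₁/V₂ = 0.82619,
ln z₀ = (ln z₁ − r·ln z₂)/(1 − r) = (2.3888 − 0.82619×4.7005)/0.17381 = -8.5997 → z₀ = 0.0001842 m
V₃ = V₁ · ln(z₃/z₀)/ln(z₁/z₀) = 10.6 × 13.7702/10.9884 = 13.2834 m/s

13.3 m/s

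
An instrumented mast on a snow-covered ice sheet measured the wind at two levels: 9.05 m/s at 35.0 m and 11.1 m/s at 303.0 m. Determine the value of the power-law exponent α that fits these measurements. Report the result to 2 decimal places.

α ≈ 0.09

Power law: V₂/V₁ = (z₂/z₁)^α ⇒ α = ln(V₂/V₁) / ln(z₂/z₁)
α = ln(11.1/9.05) / ln(303.0/35.0) = ln(1.2265) / ln(8.6571)
  = 0.20418 / 2.15838 = 0.09460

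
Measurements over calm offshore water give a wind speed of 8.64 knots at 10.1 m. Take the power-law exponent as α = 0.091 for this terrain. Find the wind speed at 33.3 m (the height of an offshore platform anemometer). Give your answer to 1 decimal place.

9.6 knots

Power-law profile: V₂ = V₁ · (z₂/z₁)^α
V₂ = 8.64 × (33.3/10.1)^0.091 = 8.64 × (3.2970)^0.091
    = 8.64 × 1.1147 = 9.6308 knots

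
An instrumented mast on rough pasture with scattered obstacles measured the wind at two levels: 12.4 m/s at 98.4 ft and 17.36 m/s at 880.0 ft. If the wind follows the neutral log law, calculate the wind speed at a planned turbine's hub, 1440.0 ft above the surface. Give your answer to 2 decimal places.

18.47 m/s

Log law: V ∝ ln(z/z₀). From the pair, with r = V₁/V₂ = 0.71429,
ln z₀ = (ln z₁ − r·ln z₂)/(1 − r) = (4.5890 − 0.71429×6.7799)/0.28571 = -0.8882 → z₀ = 0.4114 ft
V₃ = V₁ · ln(z₃/z₀)/ln(z₁/z₀) = 12.4 × 8.1606/5.4772 = 18.4749 m/s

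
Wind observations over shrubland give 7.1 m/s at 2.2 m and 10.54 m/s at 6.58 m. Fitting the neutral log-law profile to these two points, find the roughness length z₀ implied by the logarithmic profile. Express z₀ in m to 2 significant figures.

Log law: V(z) ∝ ln(z/z₀). With r = V₁/V₂ = 7.1/10.54 = 0.67362,
r · ln(z₂/z₀) = ln(z₁/z₀) ⇒ ln z₀ = (ln z₁ − r·ln z₂)/(1 − r)
ln z₀ = (0.78846 − 0.67362×1.88403) / 0.32638 = -1.4728
z₀ = exp(-1.4728) = 0.2293 m

z₀ ≈ 0.23 m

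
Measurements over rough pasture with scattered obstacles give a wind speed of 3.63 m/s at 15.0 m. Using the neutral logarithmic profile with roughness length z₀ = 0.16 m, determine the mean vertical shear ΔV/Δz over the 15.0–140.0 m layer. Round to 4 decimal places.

0.0143 m/s/m

Log law: V₂ = V₁ · ln(z₂/z₀)/ln(z₁/z₀) = 3.63 × 6.7742/4.5406 = 5.4156 m/s
ΔV/Δz = (5.4156 − 3.63)/(140.0 − 15.0) = 1.7856/125.0000 = 0.01429 m/s/m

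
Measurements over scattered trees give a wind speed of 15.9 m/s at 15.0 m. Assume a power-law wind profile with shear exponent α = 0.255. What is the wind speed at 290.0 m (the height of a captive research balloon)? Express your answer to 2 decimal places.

Power-law profile: V₂ = V₁ · (z₂/z₁)^α
V₂ = 15.9 × (290.0/15.0)^0.255 = 15.9 × (19.3333)^0.255
    = 15.9 × 2.1282 = 33.8381 m/s

33.84 m/s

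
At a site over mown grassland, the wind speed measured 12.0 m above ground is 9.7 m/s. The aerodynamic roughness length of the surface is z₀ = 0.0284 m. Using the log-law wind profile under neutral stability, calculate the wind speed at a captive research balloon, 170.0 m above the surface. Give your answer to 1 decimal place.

Log law: V(z) ∝ ln(z/z₀), so V₂/V₁ = ln(z₂/z₀) / ln(z₁/z₀).
ln(170.0/0.0284) = 8.6972, ln(12.0/0.0284) = 6.0463
V₂ = 9.7 × 8.6972/6.0463 = 9.7 × 1.4384 = 13.9528 m/s

14.0 m/s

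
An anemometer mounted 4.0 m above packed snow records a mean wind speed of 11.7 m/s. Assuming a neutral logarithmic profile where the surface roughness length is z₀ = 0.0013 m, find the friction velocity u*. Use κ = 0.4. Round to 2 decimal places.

u* ≈ 0.58 m/s

Log law: V(z) = (u*/κ) · ln(z/z₀) ⇒ u* = κ · V / ln(z/z₀)
u* = 0.4 × 11.7 / ln(4.0/0.0013) = 0.4 × 11.7 / 8.0317
   = 4.6800 / 8.0317 = 0.5827 m/s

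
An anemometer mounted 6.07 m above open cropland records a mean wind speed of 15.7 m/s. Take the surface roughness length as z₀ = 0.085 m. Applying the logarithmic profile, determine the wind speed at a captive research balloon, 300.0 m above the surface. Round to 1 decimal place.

30.0 m/s

Log law: V(z) ∝ ln(z/z₀), so V₂/V₁ = ln(z₂/z₀) / ln(z₁/z₀).
ln(300.0/0.085) = 8.1689, ln(6.07/0.085) = 4.2685
V₂ = 15.7 × 8.1689/4.2685 = 15.7 × 1.9138 = 30.0463 m/s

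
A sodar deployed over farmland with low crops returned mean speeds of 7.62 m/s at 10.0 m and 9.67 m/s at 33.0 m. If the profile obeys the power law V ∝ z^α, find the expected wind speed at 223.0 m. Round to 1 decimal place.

First find α: α = ln(V₂/V₁)/ln(z₂/z₁) = ln(9.67/7.62)/ln(33.0/10.0) = 0.23825/1.19392 = 0.1996
Extrapolate from 33.0 m to 223.0 m: V₃ = 9.67 × (223.0/33.0)^0.1996 = 9.67 × 1.4642 = 14.1584 m/s

14.2 m/s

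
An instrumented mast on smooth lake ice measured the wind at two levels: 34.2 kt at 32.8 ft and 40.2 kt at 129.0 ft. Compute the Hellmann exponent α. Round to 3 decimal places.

α ≈ 0.118

Power law: V₂/V₁ = (z₂/z₁)^α ⇒ α = ln(V₂/V₁) / ln(z₂/z₁)
α = ln(40.2/34.2) / ln(129.0/32.8) = ln(1.1754) / ln(3.9329)
  = 0.16164 / 1.36938 = 0.11804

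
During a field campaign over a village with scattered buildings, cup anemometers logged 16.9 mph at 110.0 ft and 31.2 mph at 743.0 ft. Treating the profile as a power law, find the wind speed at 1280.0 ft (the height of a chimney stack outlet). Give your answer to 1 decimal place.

37.2 mph

First find α: α = ln(V₂/V₁)/ln(z₂/z₁) = ln(31.2/16.9)/ln(743.0/110.0) = 0.61310/1.91022 = 0.3210
Extrapolate from 743.0 ft to 1280.0 ft: V₃ = 31.2 × (1280.0/743.0)^0.3210 = 31.2 × 1.1907 = 37.1512 mph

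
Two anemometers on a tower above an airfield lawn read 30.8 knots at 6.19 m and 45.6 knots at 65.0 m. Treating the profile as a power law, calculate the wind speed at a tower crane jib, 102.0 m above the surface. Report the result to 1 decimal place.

First find α: α = ln(V₂/V₁)/ln(z₂/z₁) = ln(45.6/30.8)/ln(65.0/6.19) = 0.39239/2.35145 = 0.1669
Extrapolate from 65.0 m to 102.0 m: V₃ = 45.6 × (102.0/65.0)^0.1669 = 45.6 × 1.0781 = 49.1609 knots

49.2 knots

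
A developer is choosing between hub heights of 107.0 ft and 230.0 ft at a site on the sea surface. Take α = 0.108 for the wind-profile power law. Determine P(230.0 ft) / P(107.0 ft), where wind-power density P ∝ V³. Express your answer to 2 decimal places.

Speed ratio: V_B/V_A = (z_B/z_A)^α = (230.0/107.0)^0.108 = (2.1495)^0.108 = 1.08616
Power-density ratio: P_B/P_A = (V_B/V_A)³ = (1.08616)³ = 1.28138

1.28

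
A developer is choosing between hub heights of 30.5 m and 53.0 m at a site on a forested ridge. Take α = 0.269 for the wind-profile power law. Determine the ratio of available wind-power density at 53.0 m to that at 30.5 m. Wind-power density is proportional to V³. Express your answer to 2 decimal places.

Speed ratio: V_B/V_A = (z_B/z_A)^α = (53.0/30.5)^0.269 = (1.7377)^0.269 = 1.16026
Power-density ratio: P_B/P_A = (V_B/V_A)³ = (1.16026)³ = 1.56193

1.56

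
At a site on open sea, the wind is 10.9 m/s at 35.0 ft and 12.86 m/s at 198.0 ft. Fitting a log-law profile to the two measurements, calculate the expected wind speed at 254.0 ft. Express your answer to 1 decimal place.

13.1 m/s

Log law: V ∝ ln(z/z₀). From the pair, with r = V₁/V₂ = 0.84759,
ln z₀ = (ln z₁ − r·ln z₂)/(1 − r) = (3.5553 − 0.84759×5.2883)/0.15241 = -6.0818 → z₀ = 0.002284 ft
V₃ = V₁ · ln(z₃/z₀)/ln(z₁/z₀) = 10.9 × 11.6191/9.6372 = 13.1417 m/s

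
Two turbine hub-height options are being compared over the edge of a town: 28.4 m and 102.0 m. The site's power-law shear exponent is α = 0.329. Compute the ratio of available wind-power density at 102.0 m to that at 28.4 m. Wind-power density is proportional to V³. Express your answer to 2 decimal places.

Speed ratio: V_B/V_A = (z_B/z_A)^α = (102.0/28.4)^0.329 = (3.5915)^0.329 = 1.52296
Power-density ratio: P_B/P_A = (V_B/V_A)³ = (1.52296)³ = 3.53235

3.53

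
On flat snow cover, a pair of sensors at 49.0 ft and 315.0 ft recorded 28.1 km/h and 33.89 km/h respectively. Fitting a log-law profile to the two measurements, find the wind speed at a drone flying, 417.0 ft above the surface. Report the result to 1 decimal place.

34.8 km/h

Log law: V ∝ ln(z/z₀). From the pair, with r = V₁/V₂ = 0.82915,
ln z₀ = (ln z₁ − r·ln z₂)/(1 − r) = (3.8918 − 0.82915×5.7526)/0.17085 = -5.1388 → z₀ = 0.005865 ft
V₃ = V₁ · ln(z₃/z₀)/ln(z₁/z₀) = 28.1 × 11.1719/9.0306 = 34.7629 km/h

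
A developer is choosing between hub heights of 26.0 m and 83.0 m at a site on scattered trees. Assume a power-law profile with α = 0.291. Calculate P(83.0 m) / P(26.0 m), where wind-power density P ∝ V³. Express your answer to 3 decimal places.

2.755

Speed ratio: V_B/V_A = (z_B/z_A)^α = (83.0/26.0)^0.291 = (3.1923)^0.291 = 1.40183
Power-density ratio: P_B/P_A = (V_B/V_A)³ = (1.40183)³ = 2.75476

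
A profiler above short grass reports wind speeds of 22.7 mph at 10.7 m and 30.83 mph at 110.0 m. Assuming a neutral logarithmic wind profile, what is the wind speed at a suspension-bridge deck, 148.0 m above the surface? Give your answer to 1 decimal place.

Log law: V ∝ ln(z/z₀). From the pair, with r = V₁/V₂ = 0.73630,
ln z₀ = (ln z₁ − r·ln z₂)/(1 − r) = (2.3702 − 0.73630×4.7005)/0.26370 = -4.1361 → z₀ = 0.01599 m
V₃ = V₁ · ln(z₃/z₀)/ln(z₁/z₀) = 22.7 × 9.1333/6.5063 = 31.8653 mph

31.9 mph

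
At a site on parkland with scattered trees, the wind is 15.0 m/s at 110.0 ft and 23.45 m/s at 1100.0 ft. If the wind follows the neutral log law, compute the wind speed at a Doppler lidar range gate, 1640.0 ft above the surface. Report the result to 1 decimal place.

Log law: V ∝ ln(z/z₀). From the pair, with r = V₁/V₂ = 0.63966,
ln z₀ = (ln z₁ − r·ln z₂)/(1 − r) = (4.7005 − 0.63966×7.0031)/0.36034 = 0.6131 → z₀ = 1.846 ft
V₃ = V₁ · ln(z₃/z₀)/ln(z₁/z₀) = 15.0 × 6.7894/4.0874 = 24.9157 m/s

24.9 m/s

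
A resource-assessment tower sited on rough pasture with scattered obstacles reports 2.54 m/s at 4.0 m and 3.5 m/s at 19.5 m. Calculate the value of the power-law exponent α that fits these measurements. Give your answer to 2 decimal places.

Power law: V₂/V₁ = (z₂/z₁)^α ⇒ α = ln(V₂/V₁) / ln(z₂/z₁)
α = ln(3.5/2.54) / ln(19.5/4.0) = ln(1.3780) / ln(4.8750)
  = 0.32060 / 1.58412 = 0.20238

α ≈ 0.20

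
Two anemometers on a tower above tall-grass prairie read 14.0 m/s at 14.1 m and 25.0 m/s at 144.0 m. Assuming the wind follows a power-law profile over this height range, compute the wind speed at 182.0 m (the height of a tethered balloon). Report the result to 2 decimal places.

26.50 m/s

First find α: α = ln(V₂/V₁)/ln(z₂/z₁) = ln(25.0/14.0)/ln(144.0/14.1) = 0.57982/2.32364 = 0.2495
Extrapolate from 144.0 m to 182.0 m: V₃ = 25.0 × (182.0/144.0)^0.2495 = 25.0 × 1.0602 = 26.5045 m/s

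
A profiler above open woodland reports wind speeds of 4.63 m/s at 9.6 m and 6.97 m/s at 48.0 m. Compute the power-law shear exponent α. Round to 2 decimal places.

Power law: V₂/V₁ = (z₂/z₁)^α ⇒ α = ln(V₂/V₁) / ln(z₂/z₁)
α = ln(6.97/4.63) / ln(48.0/9.6) = ln(1.5054) / ln(5.0000)
  = 0.40906 / 1.60944 = 0.25416

α ≈ 0.25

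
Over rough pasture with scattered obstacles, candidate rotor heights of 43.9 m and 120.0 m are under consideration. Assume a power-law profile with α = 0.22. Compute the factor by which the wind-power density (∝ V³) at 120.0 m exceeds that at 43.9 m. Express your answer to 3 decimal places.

1.942

Speed ratio: V_B/V_A = (z_B/z_A)^α = (120.0/43.9)^0.22 = (2.7335)^0.22 = 1.24761
Power-density ratio: P_B/P_A = (V_B/V_A)³ = (1.24761)³ = 1.94193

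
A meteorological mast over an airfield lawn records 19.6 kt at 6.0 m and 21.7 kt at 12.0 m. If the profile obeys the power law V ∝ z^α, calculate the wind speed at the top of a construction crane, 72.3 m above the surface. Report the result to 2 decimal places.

First find α: α = ln(V₂/V₁)/ln(z₂/z₁) = ln(21.7/19.6)/ln(12.0/6.0) = 0.10178/0.69315 = 0.1468
Extrapolate from 12.0 m to 72.3 m: V₃ = 21.7 × (72.3/12.0)^0.1468 = 21.7 × 1.3018 = 28.2481 kt

28.25 kt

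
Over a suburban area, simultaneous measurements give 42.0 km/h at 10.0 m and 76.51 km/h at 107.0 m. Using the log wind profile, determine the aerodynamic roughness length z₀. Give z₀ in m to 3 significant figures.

Log law: V(z) ∝ ln(z/z₀). With r = V₁/V₂ = 42.0/76.51 = 0.54895,
r · ln(z₂/z₀) = ln(z₁/z₀) ⇒ ln z₀ = (ln z₁ − r·ln z₂)/(1 − r)
ln z₀ = (2.30259 − 0.54895×4.67283) / 0.45105 = -0.5821
z₀ = exp(-0.5821) = 0.5587 m

z₀ ≈ 0.559 m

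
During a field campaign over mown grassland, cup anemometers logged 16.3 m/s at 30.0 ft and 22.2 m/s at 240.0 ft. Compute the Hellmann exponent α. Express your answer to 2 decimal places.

α ≈ 0.15

Power law: V₂/V₁ = (z₂/z₁)^α ⇒ α = ln(V₂/V₁) / ln(z₂/z₁)
α = ln(22.2/16.3) / ln(240.0/30.0) = ln(1.3620) / ln(8.0000)
  = 0.30893 / 2.07944 = 0.14856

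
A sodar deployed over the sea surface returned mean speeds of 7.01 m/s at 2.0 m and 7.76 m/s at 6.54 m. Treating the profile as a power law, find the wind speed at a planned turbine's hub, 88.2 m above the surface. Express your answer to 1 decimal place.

9.7 m/s

First find α: α = ln(V₂/V₁)/ln(z₂/z₁) = ln(7.76/7.01)/ln(6.54/2.0) = 0.10164/1.18479 = 0.0858
Extrapolate from 6.54 m to 88.2 m: V₃ = 7.76 × (88.2/6.54)^0.0858 = 7.76 × 1.2501 = 9.7006 m/s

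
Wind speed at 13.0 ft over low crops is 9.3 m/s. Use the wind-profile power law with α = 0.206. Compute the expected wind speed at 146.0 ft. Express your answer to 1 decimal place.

Power-law profile: V₂ = V₁ · (z₂/z₁)^α
V₂ = 9.3 × (146.0/13.0)^0.206 = 9.3 × (11.2308)^0.206
    = 9.3 × 1.6458 = 15.3062 m/s

15.3 m/s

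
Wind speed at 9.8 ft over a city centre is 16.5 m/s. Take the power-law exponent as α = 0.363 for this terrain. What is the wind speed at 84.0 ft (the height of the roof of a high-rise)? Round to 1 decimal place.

36.0 m/s

Power-law profile: V₂ = V₁ · (z₂/z₁)^α
V₂ = 16.5 × (84.0/9.8)^0.363 = 16.5 × (8.5714)^0.363
    = 16.5 × 2.1812 = 35.9900 m/s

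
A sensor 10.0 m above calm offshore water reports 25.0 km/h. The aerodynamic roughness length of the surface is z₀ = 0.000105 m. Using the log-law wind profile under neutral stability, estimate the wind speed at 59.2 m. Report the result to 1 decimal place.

28.9 km/h

Log law: V(z) ∝ ln(z/z₀), so V₂/V₁ = ln(z₂/z₀) / ln(z₁/z₀).
ln(59.2/0.000105) = 13.2425, ln(10.0/0.000105) = 11.4641
V₂ = 25.0 × 13.2425/11.4641 = 25.0 × 1.1551 = 28.8780 km/h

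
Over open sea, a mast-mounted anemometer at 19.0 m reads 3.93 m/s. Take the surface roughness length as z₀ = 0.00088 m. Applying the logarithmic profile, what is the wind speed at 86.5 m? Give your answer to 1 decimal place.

Log law: V(z) ∝ ln(z/z₀), so V₂/V₁ = ln(z₂/z₀) / ln(z₁/z₀).
ln(86.5/0.00088) = 11.4957, ln(19.0/0.00088) = 9.9800
V₂ = 3.93 × 11.4957/9.9800 = 3.93 × 1.1519 = 4.5269 m/s

4.5 m/s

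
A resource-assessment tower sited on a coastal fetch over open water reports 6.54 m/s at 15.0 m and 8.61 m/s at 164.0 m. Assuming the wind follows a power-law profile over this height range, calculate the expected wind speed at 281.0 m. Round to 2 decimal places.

9.16 m/s

First find α: α = ln(V₂/V₁)/ln(z₂/z₁) = ln(8.61/6.54)/ln(164.0/15.0) = 0.27499/2.39182 = 0.1150
Extrapolate from 164.0 m to 281.0 m: V₃ = 8.61 × (281.0/164.0)^0.1150 = 8.61 × 1.0639 = 9.1599 m/s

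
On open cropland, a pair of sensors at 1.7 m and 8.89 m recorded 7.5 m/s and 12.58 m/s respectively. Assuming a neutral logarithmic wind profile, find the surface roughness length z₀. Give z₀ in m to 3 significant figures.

z₀ ≈ 0.148 m

Log law: V(z) ∝ ln(z/z₀). With r = V₁/V₂ = 7.5/12.58 = 0.59618,
r · ln(z₂/z₀) = ln(z₁/z₀) ⇒ ln z₀ = (ln z₁ − r·ln z₂)/(1 − r)
ln z₀ = (0.53063 − 0.59618×2.18493) / 0.40382 = -1.9117
z₀ = exp(-1.9117) = 0.1478 m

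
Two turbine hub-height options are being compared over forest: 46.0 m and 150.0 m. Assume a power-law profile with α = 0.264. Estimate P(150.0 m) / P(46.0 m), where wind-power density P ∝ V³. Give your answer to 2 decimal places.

2.55

Speed ratio: V_B/V_A = (z_B/z_A)^α = (150.0/46.0)^0.264 = (3.2609)^0.264 = 1.36622
Power-density ratio: P_B/P_A = (V_B/V_A)³ = (1.36622)³ = 2.55012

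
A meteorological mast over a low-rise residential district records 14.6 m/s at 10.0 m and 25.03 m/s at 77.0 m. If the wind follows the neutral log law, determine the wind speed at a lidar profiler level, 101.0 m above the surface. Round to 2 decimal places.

26.42 m/s

Log law: V ∝ ln(z/z₀). From the pair, with r = V₁/V₂ = 0.58330,
ln z₀ = (ln z₁ − r·ln z₂)/(1 − r) = (2.3026 − 0.58330×4.3438)/0.41670 = -0.5547 → z₀ = 0.5742 m
V₃ = V₁ · ln(z₃/z₀)/ln(z₁/z₀) = 14.6 × 5.1699/2.8573 = 26.4163 m/s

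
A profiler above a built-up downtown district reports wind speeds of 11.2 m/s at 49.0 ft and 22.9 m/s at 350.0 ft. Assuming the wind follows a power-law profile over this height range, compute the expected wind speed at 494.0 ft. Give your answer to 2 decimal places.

First find α: α = ln(V₂/V₁)/ln(z₂/z₁) = ln(22.9/11.2)/ln(350.0/49.0) = 0.71522/1.96611 = 0.3638
Extrapolate from 350.0 ft to 494.0 ft: V₃ = 22.9 × (494.0/350.0)^0.3638 = 22.9 × 1.1336 = 25.9584 m/s

25.96 m/s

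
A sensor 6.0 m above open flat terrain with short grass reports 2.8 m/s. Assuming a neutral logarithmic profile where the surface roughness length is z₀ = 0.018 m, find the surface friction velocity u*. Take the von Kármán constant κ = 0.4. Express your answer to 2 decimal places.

u* ≈ 0.19 m/s

Log law: V(z) = (u*/κ) · ln(z/z₀) ⇒ u* = κ · V / ln(z/z₀)
u* = 0.4 × 2.8 / ln(6.0/0.018) = 0.4 × 2.8 / 5.8091
   = 1.1200 / 5.8091 = 0.1928 m/s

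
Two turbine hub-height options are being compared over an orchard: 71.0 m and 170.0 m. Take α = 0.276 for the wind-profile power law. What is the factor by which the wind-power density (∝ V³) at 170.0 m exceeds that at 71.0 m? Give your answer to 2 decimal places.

2.06

Speed ratio: V_B/V_A = (z_B/z_A)^α = (170.0/71.0)^0.276 = (2.3944)^0.276 = 1.27250
Power-density ratio: P_B/P_A = (V_B/V_A)³ = (1.27250)³ = 2.06049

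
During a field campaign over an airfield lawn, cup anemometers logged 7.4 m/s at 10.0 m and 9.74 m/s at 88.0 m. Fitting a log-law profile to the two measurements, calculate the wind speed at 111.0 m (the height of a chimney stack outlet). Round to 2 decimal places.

9.99 m/s

Log law: V ∝ ln(z/z₀). From the pair, with r = V₁/V₂ = 0.75975,
ln z₀ = (ln z₁ − r·ln z₂)/(1 − r) = (2.3026 − 0.75975×4.4773)/0.24025 = -4.5748 → z₀ = 0.01031 m
V₃ = V₁ · ln(z₃/z₀)/ln(z₁/z₀) = 7.4 × 9.2844/6.8774 = 9.9898 m/s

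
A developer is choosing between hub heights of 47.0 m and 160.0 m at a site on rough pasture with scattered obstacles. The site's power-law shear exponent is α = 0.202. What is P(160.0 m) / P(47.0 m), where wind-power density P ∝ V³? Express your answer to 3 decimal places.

Speed ratio: V_B/V_A = (z_B/z_A)^α = (160.0/47.0)^0.202 = (3.4043)^0.202 = 1.28076
Power-density ratio: P_B/P_A = (V_B/V_A)³ = (1.28076)³ = 2.10090

2.101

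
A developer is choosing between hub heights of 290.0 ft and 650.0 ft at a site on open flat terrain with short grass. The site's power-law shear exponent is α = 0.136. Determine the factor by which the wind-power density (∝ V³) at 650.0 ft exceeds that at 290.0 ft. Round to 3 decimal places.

1.390

Speed ratio: V_B/V_A = (z_B/z_A)^α = (650.0/290.0)^0.136 = (2.2414)^0.136 = 1.11602
Power-density ratio: P_B/P_A = (V_B/V_A)³ = (1.11602)³ = 1.38999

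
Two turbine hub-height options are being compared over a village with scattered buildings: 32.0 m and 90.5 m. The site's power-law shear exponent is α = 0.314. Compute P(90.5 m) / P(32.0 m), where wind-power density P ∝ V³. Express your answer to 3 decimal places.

Speed ratio: V_B/V_A = (z_B/z_A)^α = (90.5/32.0)^0.314 = (2.8281)^0.314 = 1.38602
Power-density ratio: P_B/P_A = (V_B/V_A)³ = (1.38602)³ = 2.66264

2.663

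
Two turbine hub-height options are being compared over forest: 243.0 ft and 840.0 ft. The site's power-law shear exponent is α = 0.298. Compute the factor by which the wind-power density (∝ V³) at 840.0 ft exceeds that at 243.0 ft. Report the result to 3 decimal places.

Speed ratio: V_B/V_A = (z_B/z_A)^α = (840.0/243.0)^0.298 = (3.4568)^0.298 = 1.44719
Power-density ratio: P_B/P_A = (V_B/V_A)³ = (1.44719)³ = 3.03091

3.031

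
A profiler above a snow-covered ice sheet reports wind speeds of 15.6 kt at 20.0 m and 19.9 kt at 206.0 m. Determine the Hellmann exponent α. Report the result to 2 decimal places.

Power law: V₂/V₁ = (z₂/z₁)^α ⇒ α = ln(V₂/V₁) / ln(z₂/z₁)
α = ln(19.9/15.6) / ln(206.0/20.0) = ln(1.2756) / ln(10.3000)
  = 0.24345 / 2.33214 = 0.10439

α ≈ 0.10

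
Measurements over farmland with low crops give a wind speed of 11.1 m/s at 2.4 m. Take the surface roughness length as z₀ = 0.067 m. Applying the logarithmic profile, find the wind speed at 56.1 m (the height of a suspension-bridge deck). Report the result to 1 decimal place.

20.9 m/s

Log law: V(z) ∝ ln(z/z₀), so V₂/V₁ = ln(z₂/z₀) / ln(z₁/z₀).
ln(56.1/0.067) = 6.7302, ln(2.4/0.067) = 3.5785
V₂ = 11.1 × 6.7302/3.5785 = 11.1 × 1.8807 = 20.8759 m/s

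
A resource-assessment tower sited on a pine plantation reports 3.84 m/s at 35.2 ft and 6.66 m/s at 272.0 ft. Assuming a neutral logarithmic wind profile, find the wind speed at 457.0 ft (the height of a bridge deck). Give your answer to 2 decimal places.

Log law: V ∝ ln(z/z₀). From the pair, with r = V₁/V₂ = 0.57658,
ln z₀ = (ln z₁ − r·ln z₂)/(1 − r) = (3.5610 − 0.57658×5.6058)/0.42342 = 0.7767 → z₀ = 2.174 ft
V₃ = V₁ · ln(z₃/z₀)/ln(z₁/z₀) = 3.84 × 5.3480/2.7843 = 7.3756 m/s

7.38 m/s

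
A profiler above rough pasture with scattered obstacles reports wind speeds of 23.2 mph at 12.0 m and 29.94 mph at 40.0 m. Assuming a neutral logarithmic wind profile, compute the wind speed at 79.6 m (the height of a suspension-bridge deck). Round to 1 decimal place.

33.8 mph

Log law: V ∝ ln(z/z₀). From the pair, with r = V₁/V₂ = 0.77488,
ln z₀ = (ln z₁ − r·ln z₂)/(1 − r) = (2.4849 − 0.77488×3.6889)/0.22512 = -1.6593 → z₀ = 0.1903 m
V₃ = V₁ · ln(z₃/z₀)/ln(z₁/z₀) = 23.2 × 6.0363/4.1442 = 33.7923 mph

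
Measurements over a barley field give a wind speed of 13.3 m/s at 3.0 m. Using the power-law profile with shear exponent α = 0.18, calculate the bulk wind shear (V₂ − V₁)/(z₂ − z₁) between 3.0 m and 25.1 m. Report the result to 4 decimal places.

Power law: V₂ = V₁ · (z₂/z₁)^α = 13.3 × (8.3667)^0.18 = 19.4945 m/s
ΔV/Δz = (19.4945 − 13.3)/(25.1 − 3.0) = 6.1945/22.1000 = 0.28029 m/s/m

0.2803 m/s/m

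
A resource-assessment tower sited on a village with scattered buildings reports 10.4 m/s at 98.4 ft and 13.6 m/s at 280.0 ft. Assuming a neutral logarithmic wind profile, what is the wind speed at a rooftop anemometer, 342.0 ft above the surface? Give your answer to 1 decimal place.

14.2 m/s

Log law: V ∝ ln(z/z₀). From the pair, with r = V₁/V₂ = 0.76471,
ln z₀ = (ln z₁ − r·ln z₂)/(1 − r) = (4.5890 − 0.76471×5.6348)/0.23529 = 1.1904 → z₀ = 3.288 ft
V₃ = V₁ · ln(z₃/z₀)/ln(z₁/z₀) = 10.4 × 4.6445/3.3987 = 14.2121 m/s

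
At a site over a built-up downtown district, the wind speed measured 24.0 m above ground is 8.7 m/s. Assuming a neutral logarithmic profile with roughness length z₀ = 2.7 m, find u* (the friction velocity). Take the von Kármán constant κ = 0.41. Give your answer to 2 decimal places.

Log law: V(z) = (u*/κ) · ln(z/z₀) ⇒ u* = κ · V / ln(z/z₀)
u* = 0.41 × 8.7 / ln(24.0/2.7) = 0.41 × 8.7 / 2.1848
   = 3.5670 / 2.1848 = 1.6326 m/s

u* ≈ 1.63 m/s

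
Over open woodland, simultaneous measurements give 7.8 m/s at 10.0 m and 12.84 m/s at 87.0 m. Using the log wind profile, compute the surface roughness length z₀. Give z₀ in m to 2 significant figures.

Log law: V(z) ∝ ln(z/z₀). With r = V₁/V₂ = 7.8/12.84 = 0.60748,
r · ln(z₂/z₀) = ln(z₁/z₀) ⇒ ln z₀ = (ln z₁ − r·ln z₂)/(1 − r)
ln z₀ = (2.30259 − 0.60748×4.46591) / 0.39252 = -1.0454
z₀ = exp(-1.0454) = 0.3515 m

z₀ ≈ 0.35 m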